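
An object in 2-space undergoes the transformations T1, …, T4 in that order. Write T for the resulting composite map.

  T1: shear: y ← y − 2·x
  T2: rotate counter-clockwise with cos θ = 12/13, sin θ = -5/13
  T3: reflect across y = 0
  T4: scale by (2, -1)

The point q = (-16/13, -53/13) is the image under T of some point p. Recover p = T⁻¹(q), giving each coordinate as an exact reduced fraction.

T1 = [1 0 0; -2 1 0; 0 0 1]
T2·T1 = [2/13 5/13 0; -29/13 12/13 0; 0 0 1]
T3·…·T1 = [2/13 5/13 0; 29/13 -12/13 0; 0 0 1]
T4·…·T1 = [4/13 10/13 0; -29/13 12/13 0; 0 0 1]
det M = 2; M⁻¹ = [6/13 -5/13 0; 29/26 2/13 0; 0 0 1]
M⁻¹ · (-16/13, -53/13)ᵀ = (1, -2)ᵀ

p = (1, -2)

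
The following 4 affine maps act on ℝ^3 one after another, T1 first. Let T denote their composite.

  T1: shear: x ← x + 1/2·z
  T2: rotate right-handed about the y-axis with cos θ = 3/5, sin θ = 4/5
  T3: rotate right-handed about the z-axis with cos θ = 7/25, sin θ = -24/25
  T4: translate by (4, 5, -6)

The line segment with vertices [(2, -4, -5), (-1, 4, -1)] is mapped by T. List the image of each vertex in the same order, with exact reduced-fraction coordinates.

T1 shear: x ← x + 1/2·z: (2, -4, -5) → (-1/2, -4, -5); (-1, 4, -1) → (-3/2, 4, -1)
T2 rotate right-handed about the y-axis with cos θ = 3/5, sin θ = 4/5: (-1/2, -4, -5) → (-43/10, -4, -13/5); (-3/2, 4, -1) → (-17/10, 4, 3/5)
T3 rotate right-handed about the z-axis with cos θ = 7/25, sin θ = -24/25: (-43/10, -4, -13/5) → (-1261/250, 376/125, -13/5); (-17/10, 4, 3/5) → (841/250, 344/125, 3/5)
T4 translate by (4, 5, -6): (-1261/250, 376/125, -13/5) → (-261/250, 1001/125, -43/5); (841/250, 344/125, 3/5) → (1841/250, 969/125, -27/5)

image vertices: (-261/250, 1001/125, -43/5), (1841/250, 969/125, -27/5)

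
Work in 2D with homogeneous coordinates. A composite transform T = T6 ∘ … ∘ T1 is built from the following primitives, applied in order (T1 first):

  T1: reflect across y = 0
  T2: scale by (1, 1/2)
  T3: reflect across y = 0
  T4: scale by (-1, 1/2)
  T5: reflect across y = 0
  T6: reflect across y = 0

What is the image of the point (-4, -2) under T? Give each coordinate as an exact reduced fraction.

T1 reflect across y = 0: (-4, -2) → (-4, 2)
T2 scale by (1, 1/2): (-4, 2) → (-4, 1)
T3 reflect across y = 0: (-4, 1) → (-4, -1)
T4 scale by (-1, 1/2): (-4, -1) → (4, -1/2)
T5 reflect across y = 0: (4, -1/2) → (4, 1/2)
T6 reflect across y = 0: (4, 1/2) → (4, -1/2)

T(p) = (4, -1/2)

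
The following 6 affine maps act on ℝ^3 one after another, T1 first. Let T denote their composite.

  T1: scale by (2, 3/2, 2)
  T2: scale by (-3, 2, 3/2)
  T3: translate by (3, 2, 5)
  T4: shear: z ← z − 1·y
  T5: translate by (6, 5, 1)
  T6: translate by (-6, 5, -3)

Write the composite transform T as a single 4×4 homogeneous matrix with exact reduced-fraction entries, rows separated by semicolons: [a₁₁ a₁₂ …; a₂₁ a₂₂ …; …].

T = [-6 0 0 3; 0 3 0 12; 0 -3 3 1; 0 0 0 1]

T1 = [2 0 0 0; 0 3/2 0 0; 0 0 2 0; 0 0 0 1]
T2·T1 = [-6 0 0 0; 0 3 0 0; 0 0 3 0; 0 0 0 1]
T3·…·T1 = [-6 0 0 3; 0 3 0 2; 0 0 3 5; 0 0 0 1]
T4·…·T1 = [-6 0 0 3; 0 3 0 2; 0 -3 3 3; 0 0 0 1]
T5·…·T1 = [-6 0 0 9; 0 3 0 7; 0 -3 3 4; 0 0 0 1]
T6·…·T1 = [-6 0 0 3; 0 3 0 12; 0 -3 3 1; 0 0 0 1]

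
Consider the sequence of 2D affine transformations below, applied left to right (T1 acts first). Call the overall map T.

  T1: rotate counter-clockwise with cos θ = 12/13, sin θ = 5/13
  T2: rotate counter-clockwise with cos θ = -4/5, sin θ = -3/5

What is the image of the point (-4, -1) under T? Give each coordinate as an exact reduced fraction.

T1 rotate counter-clockwise with cos θ = 12/13, sin θ = 5/13: (-4, -1) → (-43/13, -32/13)
T2 rotate counter-clockwise with cos θ = -4/5, sin θ = -3/5: (-43/13, -32/13) → (76/65, 257/65)

T(p) = (76/65, 257/65)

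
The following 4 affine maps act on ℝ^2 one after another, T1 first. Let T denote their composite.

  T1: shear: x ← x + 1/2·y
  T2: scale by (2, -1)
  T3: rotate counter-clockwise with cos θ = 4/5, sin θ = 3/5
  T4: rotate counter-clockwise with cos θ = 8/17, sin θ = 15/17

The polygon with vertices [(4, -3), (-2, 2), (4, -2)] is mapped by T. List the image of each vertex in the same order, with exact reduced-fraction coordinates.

T1 shear: x ← x + 1/2·y: (4, -3) → (5/2, -3); (-2, 2) → (-1, 2); (4, -2) → (3, -2)
T2 scale by (2, -1): (5/2, -3) → (5, 3); (-1, 2) → (-2, -2); (3, -2) → (6, 2)
T3 rotate counter-clockwise with cos θ = 4/5, sin θ = 3/5: (5, 3) → (11/5, 27/5); (-2, -2) → (-2/5, -14/5); (6, 2) → (18/5, 26/5)
T4 rotate counter-clockwise with cos θ = 8/17, sin θ = 15/17: (11/5, 27/5) → (-317/85, 381/85); (-2/5, -14/5) → (194/85, -142/85); (18/5, 26/5) → (-246/85, 478/85)

image vertices: (-317/85, 381/85), (194/85, -142/85), (-246/85, 478/85)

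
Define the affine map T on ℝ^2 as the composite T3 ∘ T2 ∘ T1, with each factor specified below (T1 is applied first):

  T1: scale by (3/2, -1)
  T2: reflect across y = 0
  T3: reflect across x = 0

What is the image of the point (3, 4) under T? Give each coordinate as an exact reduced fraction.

T(p) = (-9/2, 4)

T1 scale by (3/2, -1): (3, 4) → (9/2, -4)
T2 reflect across y = 0: (9/2, -4) → (9/2, 4)
T3 reflect across x = 0: (9/2, 4) → (-9/2, 4)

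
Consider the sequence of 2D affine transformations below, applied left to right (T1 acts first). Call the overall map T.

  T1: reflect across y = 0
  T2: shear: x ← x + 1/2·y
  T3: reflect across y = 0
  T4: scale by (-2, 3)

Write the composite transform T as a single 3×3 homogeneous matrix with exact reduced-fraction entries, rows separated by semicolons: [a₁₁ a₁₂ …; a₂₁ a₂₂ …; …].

T = [-2 1 0; 0 3 0; 0 0 1]

T1 = [1 0 0; 0 -1 0; 0 0 1]
T2·T1 = [1 -1/2 0; 0 -1 0; 0 0 1]
T3·…·T1 = [1 -1/2 0; 0 1 0; 0 0 1]
T4·…·T1 = [-2 1 0; 0 3 0; 0 0 1]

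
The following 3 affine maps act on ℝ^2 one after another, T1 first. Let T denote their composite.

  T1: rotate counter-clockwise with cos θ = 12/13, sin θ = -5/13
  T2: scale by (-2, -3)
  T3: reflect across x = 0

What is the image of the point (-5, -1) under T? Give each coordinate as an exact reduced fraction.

T(p) = (-10, -3)

T1 rotate counter-clockwise with cos θ = 12/13, sin θ = -5/13: (-5, -1) → (-5, 1)
T2 scale by (-2, -3): (-5, 1) → (10, -3)
T3 reflect across x = 0: (10, -3) → (-10, -3)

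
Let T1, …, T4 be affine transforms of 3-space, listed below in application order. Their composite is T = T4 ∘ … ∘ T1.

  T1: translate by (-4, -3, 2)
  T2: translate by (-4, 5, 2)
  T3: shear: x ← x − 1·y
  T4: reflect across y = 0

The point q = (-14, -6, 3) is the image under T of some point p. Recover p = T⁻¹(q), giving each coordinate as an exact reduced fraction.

p = (0, 4, -1)

T1 = [1 0 0 -4; 0 1 0 -3; 0 0 1 2; 0 0 0 1]
T2·T1 = [1 0 0 -8; 0 1 0 2; 0 0 1 4; 0 0 0 1]
T3·…·T1 = [1 -1 0 -10; 0 1 0 2; 0 0 1 4; 0 0 0 1]
T4·…·T1 = [1 -1 0 -10; 0 -1 0 -2; 0 0 1 4; 0 0 0 1]
det M = -1; M⁻¹ = [1 -1 0 8; 0 -1 0 -2; 0 0 1 -4; 0 0 0 1]
M⁻¹ · (-14, -6, 3)ᵀ = (0, 4, -1)ᵀ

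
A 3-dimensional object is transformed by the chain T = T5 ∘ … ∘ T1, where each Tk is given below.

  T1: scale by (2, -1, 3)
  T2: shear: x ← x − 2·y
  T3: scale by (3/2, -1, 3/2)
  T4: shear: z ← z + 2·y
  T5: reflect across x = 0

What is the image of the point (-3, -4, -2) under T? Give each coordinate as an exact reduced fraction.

T1 scale by (2, -1, 3): (-3, -4, -2) → (-6, 4, -6)
T2 shear: x ← x − 2·y: (-6, 4, -6) → (-14, 4, -6)
T3 scale by (3/2, -1, 3/2): (-14, 4, -6) → (-21, -4, -9)
T4 shear: z ← z + 2·y: (-21, -4, -9) → (-21, -4, -17)
T5 reflect across x = 0: (-21, -4, -17) → (21, -4, -17)

T(p) = (21, -4, -17)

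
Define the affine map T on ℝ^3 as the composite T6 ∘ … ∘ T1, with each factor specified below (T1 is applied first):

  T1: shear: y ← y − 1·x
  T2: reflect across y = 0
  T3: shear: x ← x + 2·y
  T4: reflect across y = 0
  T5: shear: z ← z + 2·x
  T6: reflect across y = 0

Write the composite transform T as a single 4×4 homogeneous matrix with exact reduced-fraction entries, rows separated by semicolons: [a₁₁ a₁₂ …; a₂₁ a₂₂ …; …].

T1 = [1 0 0 0; -1 1 0 0; 0 0 1 0; 0 0 0 1]
T2·T1 = [1 0 0 0; 1 -1 0 0; 0 0 1 0; 0 0 0 1]
T3·…·T1 = [3 -2 0 0; 1 -1 0 0; 0 0 1 0; 0 0 0 1]
T4·…·T1 = [3 -2 0 0; -1 1 0 0; 0 0 1 0; 0 0 0 1]
T5·…·T1 = [3 -2 0 0; -1 1 0 0; 6 -4 1 0; 0 0 0 1]
T6·…·T1 = [3 -2 0 0; 1 -1 0 0; 6 -4 1 0; 0 0 0 1]

T = [3 -2 0 0; 1 -1 0 0; 6 -4 1 0; 0 0 0 1]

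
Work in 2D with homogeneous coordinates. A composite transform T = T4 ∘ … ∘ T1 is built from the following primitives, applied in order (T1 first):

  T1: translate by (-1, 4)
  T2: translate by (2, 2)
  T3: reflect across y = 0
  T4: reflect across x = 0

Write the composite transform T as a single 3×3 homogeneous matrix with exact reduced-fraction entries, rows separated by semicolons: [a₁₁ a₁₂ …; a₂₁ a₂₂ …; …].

T = [-1 0 -1; 0 -1 -6; 0 0 1]

T1 = [1 0 -1; 0 1 4; 0 0 1]
T2·T1 = [1 0 1; 0 1 6; 0 0 1]
T3·…·T1 = [1 0 1; 0 -1 -6; 0 0 1]
T4·…·T1 = [-1 0 -1; 0 -1 -6; 0 0 1]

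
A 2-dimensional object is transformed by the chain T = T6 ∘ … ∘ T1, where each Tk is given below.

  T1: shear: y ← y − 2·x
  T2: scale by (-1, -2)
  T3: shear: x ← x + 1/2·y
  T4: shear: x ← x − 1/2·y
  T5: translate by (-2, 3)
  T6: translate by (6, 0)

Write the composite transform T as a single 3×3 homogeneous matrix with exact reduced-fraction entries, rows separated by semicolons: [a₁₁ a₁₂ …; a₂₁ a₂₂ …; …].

T1 = [1 0 0; -2 1 0; 0 0 1]
T2·T1 = [-1 0 0; 4 -2 0; 0 0 1]
T3·…·T1 = [1 -1 0; 4 -2 0; 0 0 1]
T4·…·T1 = [-1 0 0; 4 -2 0; 0 0 1]
T5·…·T1 = [-1 0 -2; 4 -2 3; 0 0 1]
T6·…·T1 = [-1 0 4; 4 -2 3; 0 0 1]

T = [-1 0 4; 4 -2 3; 0 0 1]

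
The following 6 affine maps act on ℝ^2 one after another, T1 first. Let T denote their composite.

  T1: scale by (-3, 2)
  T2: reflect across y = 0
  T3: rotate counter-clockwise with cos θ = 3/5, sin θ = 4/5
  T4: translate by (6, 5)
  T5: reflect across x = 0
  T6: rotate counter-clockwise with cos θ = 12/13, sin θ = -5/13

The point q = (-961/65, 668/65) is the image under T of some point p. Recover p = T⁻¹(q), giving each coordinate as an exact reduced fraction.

p = (-2, 5)

T1 = [-3 0 0; 0 2 0; 0 0 1]
T2·T1 = [-3 0 0; 0 -2 0; 0 0 1]
T3·…·T1 = [-9/5 8/5 0; -12/5 -6/5 0; 0 0 1]
T4·…·T1 = [-9/5 8/5 6; -12/5 -6/5 5; 0 0 1]
T5·…·T1 = [9/5 -8/5 -6; -12/5 -6/5 5; 0 0 1]
T6·…·T1 = [48/65 -126/65 -47/13; -189/65 -32/65 90/13; 0 0 1]
det M = -6; M⁻¹ = [16/195 -21/65 38/15; -63/130 -8/65 -9/10; 0 0 1]
M⁻¹ · (-961/65, 668/65)ᵀ = (-2, 5)ᵀ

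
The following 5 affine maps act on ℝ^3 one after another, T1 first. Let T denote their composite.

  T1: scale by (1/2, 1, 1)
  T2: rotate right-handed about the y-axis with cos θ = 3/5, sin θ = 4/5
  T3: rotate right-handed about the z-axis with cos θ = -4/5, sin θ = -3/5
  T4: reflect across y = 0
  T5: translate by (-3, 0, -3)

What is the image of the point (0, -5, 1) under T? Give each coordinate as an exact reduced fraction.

T1 scale by (1/2, 1, 1): (0, -5, 1) → (0, -5, 1)
T2 rotate right-handed about the y-axis with cos θ = 3/5, sin θ = 4/5: (0, -5, 1) → (4/5, -5, 3/5)
T3 rotate right-handed about the z-axis with cos θ = -4/5, sin θ = -3/5: (4/5, -5, 3/5) → (-91/25, 88/25, 3/5)
T4 reflect across y = 0: (-91/25, 88/25, 3/5) → (-91/25, -88/25, 3/5)
T5 translate by (-3, 0, -3): (-91/25, -88/25, 3/5) → (-166/25, -88/25, -12/5)

T(p) = (-166/25, -88/25, -12/5)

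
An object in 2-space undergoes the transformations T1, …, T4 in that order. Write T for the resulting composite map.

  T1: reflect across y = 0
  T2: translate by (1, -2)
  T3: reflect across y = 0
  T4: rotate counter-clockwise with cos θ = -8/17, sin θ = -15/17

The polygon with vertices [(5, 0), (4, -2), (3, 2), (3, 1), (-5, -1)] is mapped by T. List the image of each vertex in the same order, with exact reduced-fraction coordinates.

T1 reflect across y = 0: (5, 0) → (5, 0); (4, -2) → (4, 2); (3, 2) → (3, -2); (3, 1) → (3, -1); (-5, -1) → (-5, 1)
T2 translate by (1, -2): (5, 0) → (6, -2); (4, 2) → (5, 0); (3, -2) → (4, -4); (3, -1) → (4, -3); (-5, 1) → (-4, -1)
T3 reflect across y = 0: (6, -2) → (6, 2); (5, 0) → (5, 0); (4, -4) → (4, 4); (4, -3) → (4, 3); (-4, -1) → (-4, 1)
T4 rotate counter-clockwise with cos θ = -8/17, sin θ = -15/17: (6, 2) → (-18/17, -106/17); (5, 0) → (-40/17, -75/17); (4, 4) → (28/17, -92/17); (4, 3) → (13/17, -84/17); (-4, 1) → (47/17, 52/17)

image vertices: (-18/17, -106/17), (-40/17, -75/17), (28/17, -92/17), (13/17, -84/17), (47/17, 52/17)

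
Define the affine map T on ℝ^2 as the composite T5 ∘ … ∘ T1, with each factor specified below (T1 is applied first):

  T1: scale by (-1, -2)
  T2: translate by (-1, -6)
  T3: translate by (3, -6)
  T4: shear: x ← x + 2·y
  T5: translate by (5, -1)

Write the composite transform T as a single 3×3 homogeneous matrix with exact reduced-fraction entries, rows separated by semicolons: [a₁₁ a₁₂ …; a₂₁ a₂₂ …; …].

T1 = [-1 0 0; 0 -2 0; 0 0 1]
T2·T1 = [-1 0 -1; 0 -2 -6; 0 0 1]
T3·…·T1 = [-1 0 2; 0 -2 -12; 0 0 1]
T4·…·T1 = [-1 -4 -22; 0 -2 -12; 0 0 1]
T5·…·T1 = [-1 -4 -17; 0 -2 -13; 0 0 1]

T = [-1 -4 -17; 0 -2 -13; 0 0 1]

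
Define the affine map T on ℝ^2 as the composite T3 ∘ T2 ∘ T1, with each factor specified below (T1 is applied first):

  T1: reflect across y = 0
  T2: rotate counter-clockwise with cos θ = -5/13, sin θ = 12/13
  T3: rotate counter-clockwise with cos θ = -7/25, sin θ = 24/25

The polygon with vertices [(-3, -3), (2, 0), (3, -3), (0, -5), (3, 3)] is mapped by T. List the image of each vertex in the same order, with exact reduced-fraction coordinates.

T1 reflect across y = 0: (-3, -3) → (-3, 3); (2, 0) → (2, 0); (3, -3) → (3, 3); (0, -5) → (0, 5); (3, 3) → (3, -3)
T2 rotate counter-clockwise with cos θ = -5/13, sin θ = 12/13: (-3, 3) → (-21/13, -51/13); (2, 0) → (-10/13, 24/13); (3, 3) → (-51/13, 21/13); (0, 5) → (-60/13, -25/13); (3, -3) → (21/13, 51/13)
T3 rotate counter-clockwise with cos θ = -7/25, sin θ = 24/25: (-21/13, -51/13) → (1371/325, -147/325); (-10/13, 24/13) → (-506/325, -408/325); (-51/13, 21/13) → (-147/325, -1371/325); (-60/13, -25/13) → (204/65, -253/65); (21/13, 51/13) → (-1371/325, 147/325)

image vertices: (1371/325, -147/325), (-506/325, -408/325), (-147/325, -1371/325), (204/65, -253/65), (-1371/325, 147/325)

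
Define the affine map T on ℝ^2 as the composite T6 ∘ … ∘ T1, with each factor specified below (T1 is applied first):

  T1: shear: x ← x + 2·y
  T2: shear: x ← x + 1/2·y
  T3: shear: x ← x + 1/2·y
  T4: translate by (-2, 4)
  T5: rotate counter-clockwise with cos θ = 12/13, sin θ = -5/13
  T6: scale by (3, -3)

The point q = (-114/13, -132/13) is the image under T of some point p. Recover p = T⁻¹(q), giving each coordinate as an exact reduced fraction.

p = (4, -2)

T1 = [1 2 0; 0 1 0; 0 0 1]
T2·T1 = [1 5/2 0; 0 1 0; 0 0 1]
T3·…·T1 = [1 3 0; 0 1 0; 0 0 1]
T4·…·T1 = [1 3 -2; 0 1 4; 0 0 1]
T5·…·T1 = [12/13 41/13 -4/13; -5/13 -3/13 58/13; 0 0 1]
T6·…·T1 = [36/13 123/13 -12/13; 15/13 9/13 -174/13; 0 0 1]
det M = -9; M⁻¹ = [-1/13 41/39 14; 5/39 -4/13 -4; 0 0 1]
M⁻¹ · (-114/13, -132/13)ᵀ = (4, -2)ᵀ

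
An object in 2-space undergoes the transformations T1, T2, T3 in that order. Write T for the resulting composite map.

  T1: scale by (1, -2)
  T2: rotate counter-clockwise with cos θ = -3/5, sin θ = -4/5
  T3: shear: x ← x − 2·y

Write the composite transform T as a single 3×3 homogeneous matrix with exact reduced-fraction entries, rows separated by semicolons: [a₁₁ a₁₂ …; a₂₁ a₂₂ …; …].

T1 = [1 0 0; 0 -2 0; 0 0 1]
T2·T1 = [-3/5 -8/5 0; -4/5 6/5 0; 0 0 1]
T3·…·T1 = [1 -4 0; -4/5 6/5 0; 0 0 1]

T = [1 -4 0; -4/5 6/5 0; 0 0 1]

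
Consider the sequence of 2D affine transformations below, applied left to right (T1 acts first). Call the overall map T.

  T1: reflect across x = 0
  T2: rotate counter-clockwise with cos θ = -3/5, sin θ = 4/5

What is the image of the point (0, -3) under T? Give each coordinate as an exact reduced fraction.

T(p) = (12/5, 9/5)

T1 reflect across x = 0: (0, -3) → (0, -3)
T2 rotate counter-clockwise with cos θ = -3/5, sin θ = 4/5: (0, -3) → (12/5, 9/5)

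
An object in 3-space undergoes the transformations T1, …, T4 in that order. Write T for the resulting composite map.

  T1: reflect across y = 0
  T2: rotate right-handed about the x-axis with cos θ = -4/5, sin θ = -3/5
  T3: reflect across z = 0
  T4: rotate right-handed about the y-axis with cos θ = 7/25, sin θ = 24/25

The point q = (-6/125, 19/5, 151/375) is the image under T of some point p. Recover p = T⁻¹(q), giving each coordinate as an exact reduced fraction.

T1 = [1 0 0 0; 0 -1 0 0; 0 0 1 0; 0 0 0 1]
T2·T1 = [1 0 0 0; 0 4/5 3/5 0; 0 3/5 -4/5 0; 0 0 0 1]
T3·…·T1 = [1 0 0 0; 0 4/5 3/5 0; 0 -3/5 4/5 0; 0 0 0 1]
T4·…·T1 = [7/25 -72/125 96/125 0; 0 4/5 3/5 0; -24/25 -21/125 28/125 0; 0 0 0 1]
det M = 1; M⁻¹ = [7/25 0 -24/25 0; -72/125 4/5 -21/125 0; 96/125 3/5 28/125 0; 0 0 0 1]
M⁻¹ · (-6/125, 19/5, 151/375)ᵀ = (-2/5, 3, 7/3)ᵀ

p = (-2/5, 3, 7/3)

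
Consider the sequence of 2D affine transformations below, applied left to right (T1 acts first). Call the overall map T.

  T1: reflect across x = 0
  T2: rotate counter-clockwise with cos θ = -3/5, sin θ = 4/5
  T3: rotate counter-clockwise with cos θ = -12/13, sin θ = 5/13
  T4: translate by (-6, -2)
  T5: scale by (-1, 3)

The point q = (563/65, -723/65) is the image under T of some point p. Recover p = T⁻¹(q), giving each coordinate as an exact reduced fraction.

p = (-1, -3)

T1 = [-1 0 0; 0 1 0; 0 0 1]
T2·T1 = [3/5 -4/5 0; -4/5 -3/5 0; 0 0 1]
T3·…·T1 = [-16/65 63/65 0; 63/65 16/65 0; 0 0 1]
T4·…·T1 = [-16/65 63/65 -6; 63/65 16/65 -2; 0 0 1]
T5·…·T1 = [16/65 -63/65 6; 189/65 48/65 -6; 0 0 1]
det M = 3; M⁻¹ = [16/65 21/65 6/13; -63/65 16/195 82/13; 0 0 1]
M⁻¹ · (563/65, -723/65)ᵀ = (-1, -3)ᵀ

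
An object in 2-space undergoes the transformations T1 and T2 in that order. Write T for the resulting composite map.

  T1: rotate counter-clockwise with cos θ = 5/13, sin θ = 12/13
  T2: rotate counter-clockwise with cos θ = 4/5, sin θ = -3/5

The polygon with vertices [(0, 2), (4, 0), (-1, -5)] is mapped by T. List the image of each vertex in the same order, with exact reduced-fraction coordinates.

T1 rotate counter-clockwise with cos θ = 5/13, sin θ = 12/13: (0, 2) → (-24/13, 10/13); (4, 0) → (20/13, 48/13); (-1, -5) → (55/13, -37/13)
T2 rotate counter-clockwise with cos θ = 4/5, sin θ = -3/5: (-24/13, 10/13) → (-66/65, 112/65); (20/13, 48/13) → (224/65, 132/65); (55/13, -37/13) → (109/65, -313/65)

image vertices: (-66/65, 112/65), (224/65, 132/65), (109/65, -313/65)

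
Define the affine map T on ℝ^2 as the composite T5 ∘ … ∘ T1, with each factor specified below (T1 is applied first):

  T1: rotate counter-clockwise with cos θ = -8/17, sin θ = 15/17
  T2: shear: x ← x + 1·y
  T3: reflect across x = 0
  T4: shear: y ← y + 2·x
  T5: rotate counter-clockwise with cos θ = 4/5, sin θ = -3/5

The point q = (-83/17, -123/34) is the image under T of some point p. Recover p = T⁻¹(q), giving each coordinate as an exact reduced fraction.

T1 = [-8/17 -15/17 0; 15/17 -8/17 0; 0 0 1]
T2·T1 = [7/17 -23/17 0; 15/17 -8/17 0; 0 0 1]
T3·…·T1 = [-7/17 23/17 0; 15/17 -8/17 0; 0 0 1]
T4·…·T1 = [-7/17 23/17 0; 1/17 38/17 0; 0 0 1]
T5·…·T1 = [-5/17 206/85 0; 5/17 83/85 0; 0 0 1]
det M = -1; M⁻¹ = [-83/85 206/85 0; 5/17 5/17 0; 0 0 1]
M⁻¹ · (-83/17, -123/34)ᵀ = (-4, -5/2)ᵀ

p = (-4, -5/2)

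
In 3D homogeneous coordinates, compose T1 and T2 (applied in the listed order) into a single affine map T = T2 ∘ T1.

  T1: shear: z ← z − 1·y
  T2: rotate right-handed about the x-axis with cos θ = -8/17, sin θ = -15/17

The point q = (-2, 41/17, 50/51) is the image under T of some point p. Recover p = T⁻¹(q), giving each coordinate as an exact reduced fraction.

T1 = [1 0 0 0; 0 1 0 0; 0 -1 1 0; 0 0 0 1]
T2·T1 = [1 0 0 0; 0 -23/17 15/17 0; 0 -7/17 -8/17 0; 0 0 0 1]
det M = 1; M⁻¹ = [1 0 0 0; 0 -8/17 -15/17 0; 0 7/17 -23/17 0; 0 0 0 1]
M⁻¹ · (-2, 41/17, 50/51)ᵀ = (-2, -2, -1/3)ᵀ

p = (-2, -2, -1/3)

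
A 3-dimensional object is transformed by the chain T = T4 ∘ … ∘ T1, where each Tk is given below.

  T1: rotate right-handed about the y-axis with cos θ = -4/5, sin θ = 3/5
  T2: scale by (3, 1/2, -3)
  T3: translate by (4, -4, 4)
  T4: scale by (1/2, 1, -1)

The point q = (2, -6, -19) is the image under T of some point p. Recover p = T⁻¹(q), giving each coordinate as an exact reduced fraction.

T1 = [-4/5 0 3/5 0; 0 1 0 0; -3/5 0 -4/5 0; 0 0 0 1]
T2·T1 = [-12/5 0 9/5 0; 0 1/2 0 0; 9/5 0 12/5 0; 0 0 0 1]
T3·…·T1 = [-12/5 0 9/5 4; 0 1/2 0 -4; 9/5 0 12/5 4; 0 0 0 1]
T4·…·T1 = [-6/5 0 9/10 2; 0 1/2 0 -4; -9/5 0 -12/5 -4; 0 0 0 1]
det M = 9/4; M⁻¹ = [-8/15 0 -1/5 4/15; 0 2 0 8; 2/5 0 -4/15 -28/15; 0 0 0 1]
M⁻¹ · (2, -6, -19)ᵀ = (3, -4, 4)ᵀ

p = (3, -4, 4)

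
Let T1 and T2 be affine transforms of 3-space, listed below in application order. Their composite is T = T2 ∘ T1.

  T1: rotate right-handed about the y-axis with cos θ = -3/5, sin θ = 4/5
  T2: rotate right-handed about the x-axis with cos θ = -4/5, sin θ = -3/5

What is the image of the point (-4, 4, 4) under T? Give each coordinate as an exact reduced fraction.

T1 rotate right-handed about the y-axis with cos θ = -3/5, sin θ = 4/5: (-4, 4, 4) → (28/5, 4, 4/5)
T2 rotate right-handed about the x-axis with cos θ = -4/5, sin θ = -3/5: (28/5, 4, 4/5) → (28/5, -68/25, -76/25)

T(p) = (28/5, -68/25, -76/25)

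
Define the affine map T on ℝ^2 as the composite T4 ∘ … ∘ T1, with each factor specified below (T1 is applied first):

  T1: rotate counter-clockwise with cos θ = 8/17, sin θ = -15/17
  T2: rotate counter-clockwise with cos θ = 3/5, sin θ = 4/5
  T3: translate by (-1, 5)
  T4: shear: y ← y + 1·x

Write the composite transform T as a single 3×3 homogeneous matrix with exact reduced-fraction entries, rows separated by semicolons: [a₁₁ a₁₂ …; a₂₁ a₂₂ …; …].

T = [84/85 13/85 -1; 71/85 97/85 4; 0 0 1]

T1 = [8/17 15/17 0; -15/17 8/17 0; 0 0 1]
T2·T1 = [84/85 13/85 0; -13/85 84/85 0; 0 0 1]
T3·…·T1 = [84/85 13/85 -1; -13/85 84/85 5; 0 0 1]
T4·…·T1 = [84/85 13/85 -1; 71/85 97/85 4; 0 0 1]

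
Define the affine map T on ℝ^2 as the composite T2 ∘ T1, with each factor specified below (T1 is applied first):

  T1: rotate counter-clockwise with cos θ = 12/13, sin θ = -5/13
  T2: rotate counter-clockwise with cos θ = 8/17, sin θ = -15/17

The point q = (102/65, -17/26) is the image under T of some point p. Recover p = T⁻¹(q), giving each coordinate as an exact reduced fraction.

T1 = [12/13 5/13 0; -5/13 12/13 0; 0 0 1]
T2·T1 = [21/221 220/221 0; -220/221 21/221 0; 0 0 1]
det M = 1; M⁻¹ = [21/221 -220/221 0; 220/221 21/221 0; 0 0 1]
M⁻¹ · (102/65, -17/26)ᵀ = (4/5, 3/2)ᵀ

p = (4/5, 3/2)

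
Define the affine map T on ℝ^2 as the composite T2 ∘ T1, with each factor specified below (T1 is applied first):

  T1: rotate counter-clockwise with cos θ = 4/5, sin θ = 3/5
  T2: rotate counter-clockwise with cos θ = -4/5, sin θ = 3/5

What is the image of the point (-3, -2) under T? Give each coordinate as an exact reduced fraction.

T1 rotate counter-clockwise with cos θ = 4/5, sin θ = 3/5: (-3, -2) → (-6/5, -17/5)
T2 rotate counter-clockwise with cos θ = -4/5, sin θ = 3/5: (-6/5, -17/5) → (3, 2)

T(p) = (3, 2)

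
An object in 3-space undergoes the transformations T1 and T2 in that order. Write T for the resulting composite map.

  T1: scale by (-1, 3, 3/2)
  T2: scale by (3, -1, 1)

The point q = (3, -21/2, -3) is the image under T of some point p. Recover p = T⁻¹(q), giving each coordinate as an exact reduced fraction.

p = (-1, 7/2, -2)

T1 = [-1 0 0 0; 0 3 0 0; 0 0 3/2 0; 0 0 0 1]
T2·T1 = [-3 0 0 0; 0 -3 0 0; 0 0 3/2 0; 0 0 0 1]
det M = 27/2; M⁻¹ = [-1/3 0 0 0; 0 -1/3 0 0; 0 0 2/3 0; 0 0 0 1]
M⁻¹ · (3, -21/2, -3)ᵀ = (-1, 7/2, -2)ᵀ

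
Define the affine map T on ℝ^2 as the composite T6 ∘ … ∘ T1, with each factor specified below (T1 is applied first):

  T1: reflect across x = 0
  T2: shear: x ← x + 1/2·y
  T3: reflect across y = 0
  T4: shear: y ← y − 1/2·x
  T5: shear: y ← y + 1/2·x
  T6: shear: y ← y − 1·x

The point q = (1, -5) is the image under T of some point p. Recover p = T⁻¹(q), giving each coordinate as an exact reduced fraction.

p = (1, 4)

T1 = [-1 0 0; 0 1 0; 0 0 1]
T2·T1 = [-1 1/2 0; 0 1 0; 0 0 1]
T3·…·T1 = [-1 1/2 0; 0 -1 0; 0 0 1]
T4·…·T1 = [-1 1/2 0; 1/2 -5/4 0; 0 0 1]
T5·…·T1 = [-1 1/2 0; 0 -1 0; 0 0 1]
T6·…·T1 = [-1 1/2 0; 1 -3/2 0; 0 0 1]
det M = 1; M⁻¹ = [-3/2 -1/2 0; -1 -1 0; 0 0 1]
M⁻¹ · (1, -5)ᵀ = (1, 4)ᵀ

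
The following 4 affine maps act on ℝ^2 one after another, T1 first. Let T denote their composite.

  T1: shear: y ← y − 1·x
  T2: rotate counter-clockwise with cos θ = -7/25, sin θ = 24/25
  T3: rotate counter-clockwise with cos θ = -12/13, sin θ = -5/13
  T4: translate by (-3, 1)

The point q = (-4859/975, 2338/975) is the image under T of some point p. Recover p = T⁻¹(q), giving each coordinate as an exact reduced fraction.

p = (-7/3, -3)

T1 = [1 0 0; -1 1 0; 0 0 1]
T2·T1 = [17/25 -24/25 0; 31/25 -7/25 0; 0 0 1]
T3·…·T1 = [-49/325 253/325 0; -457/325 204/325 0; 0 0 1]
T4·…·T1 = [-49/325 253/325 -3; -457/325 204/325 1; 0 0 1]
det M = 1; M⁻¹ = [204/325 -253/325 173/65; 457/325 -49/325 284/65; 0 0 1]
M⁻¹ · (-4859/975, 2338/975)ᵀ = (-7/3, -3)ᵀ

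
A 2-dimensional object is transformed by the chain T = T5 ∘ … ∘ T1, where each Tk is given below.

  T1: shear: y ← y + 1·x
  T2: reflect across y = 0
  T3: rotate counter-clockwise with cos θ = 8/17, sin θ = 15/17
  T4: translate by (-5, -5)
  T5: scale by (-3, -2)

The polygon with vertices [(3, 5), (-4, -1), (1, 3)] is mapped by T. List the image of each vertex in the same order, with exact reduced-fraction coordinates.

T1 shear: y ← y + 1·x: (3, 5) → (3, 8); (-4, -1) → (-4, -5); (1, 3) → (1, 4)
T2 reflect across y = 0: (3, 8) → (3, -8); (-4, -5) → (-4, 5); (1, 4) → (1, -4)
T3 rotate counter-clockwise with cos θ = 8/17, sin θ = 15/17: (3, -8) → (144/17, -19/17); (-4, 5) → (-107/17, -20/17); (1, -4) → (4, -1)
T4 translate by (-5, -5): (144/17, -19/17) → (59/17, -104/17); (-107/17, -20/17) → (-192/17, -105/17); (4, -1) → (-1, -6)
T5 scale by (-3, -2): (59/17, -104/17) → (-177/17, 208/17); (-192/17, -105/17) → (576/17, 210/17); (-1, -6) → (3, 12)

image vertices: (-177/17, 208/17), (576/17, 210/17), (3, 12)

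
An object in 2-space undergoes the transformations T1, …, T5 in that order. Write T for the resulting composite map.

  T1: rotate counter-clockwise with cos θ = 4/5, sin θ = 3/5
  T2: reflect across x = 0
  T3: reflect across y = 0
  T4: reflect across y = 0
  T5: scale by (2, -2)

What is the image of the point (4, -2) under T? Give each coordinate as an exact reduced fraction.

T1 rotate counter-clockwise with cos θ = 4/5, sin θ = 3/5: (4, -2) → (22/5, 4/5)
T2 reflect across x = 0: (22/5, 4/5) → (-22/5, 4/5)
T3 reflect across y = 0: (-22/5, 4/5) → (-22/5, -4/5)
T4 reflect across y = 0: (-22/5, -4/5) → (-22/5, 4/5)
T5 scale by (2, -2): (-22/5, 4/5) → (-44/5, -8/5)

T(p) = (-44/5, -8/5)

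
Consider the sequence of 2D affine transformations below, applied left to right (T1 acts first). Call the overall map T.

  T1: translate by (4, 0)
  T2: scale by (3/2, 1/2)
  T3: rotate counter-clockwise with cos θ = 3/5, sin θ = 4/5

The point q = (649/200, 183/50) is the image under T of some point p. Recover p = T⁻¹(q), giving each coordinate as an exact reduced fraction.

p = (-3/4, -4/5)

T1 = [1 0 4; 0 1 0; 0 0 1]
T2·T1 = [3/2 0 6; 0 1/2 0; 0 0 1]
T3·…·T1 = [9/10 -2/5 18/5; 6/5 3/10 24/5; 0 0 1]
det M = 3/4; M⁻¹ = [2/5 8/15 -4; -8/5 6/5 0; 0 0 1]
M⁻¹ · (649/200, 183/50)ᵀ = (-3/4, -4/5)ᵀ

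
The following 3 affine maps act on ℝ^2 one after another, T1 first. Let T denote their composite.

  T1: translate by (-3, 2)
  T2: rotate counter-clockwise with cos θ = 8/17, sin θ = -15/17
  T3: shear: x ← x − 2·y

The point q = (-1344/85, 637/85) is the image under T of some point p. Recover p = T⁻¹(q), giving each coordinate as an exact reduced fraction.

p = (-4, 4/5)

T1 = [1 0 -3; 0 1 2; 0 0 1]
T2·T1 = [8/17 15/17 6/17; -15/17 8/17 61/17; 0 0 1]
T3·…·T1 = [38/17 -1/17 -116/17; -15/17 8/17 61/17; 0 0 1]
det M = 1; M⁻¹ = [8/17 1/17 3; 15/17 38/17 -2; 0 0 1]
M⁻¹ · (-1344/85, 637/85)ᵀ = (-4, 4/5)ᵀ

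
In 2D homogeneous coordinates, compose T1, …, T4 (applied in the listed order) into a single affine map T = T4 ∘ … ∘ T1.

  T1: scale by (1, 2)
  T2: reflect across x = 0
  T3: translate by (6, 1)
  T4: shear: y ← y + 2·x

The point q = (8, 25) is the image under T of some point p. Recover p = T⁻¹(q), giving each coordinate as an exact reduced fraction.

p = (-2, 4)

T1 = [1 0 0; 0 2 0; 0 0 1]
T2·T1 = [-1 0 0; 0 2 0; 0 0 1]
T3·…·T1 = [-1 0 6; 0 2 1; 0 0 1]
T4·…·T1 = [-1 0 6; -2 2 13; 0 0 1]
det M = -2; M⁻¹ = [-1 0 6; -1 1/2 -1/2; 0 0 1]
M⁻¹ · (8, 25)ᵀ = (-2, 4)ᵀ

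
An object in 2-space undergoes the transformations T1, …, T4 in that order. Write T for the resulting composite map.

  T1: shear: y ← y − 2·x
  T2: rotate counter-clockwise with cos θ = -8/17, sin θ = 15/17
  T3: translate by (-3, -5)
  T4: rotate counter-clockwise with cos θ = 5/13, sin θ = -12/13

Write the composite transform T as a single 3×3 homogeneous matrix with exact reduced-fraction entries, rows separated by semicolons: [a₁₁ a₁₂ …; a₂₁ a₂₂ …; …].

T = [482/221 -171/221 -75/13; -109/221 140/221 11/13; 0 0 1]

T1 = [1 0 0; -2 1 0; 0 0 1]
T2·T1 = [22/17 -15/17 0; 31/17 -8/17 0; 0 0 1]
T3·…·T1 = [22/17 -15/17 -3; 31/17 -8/17 -5; 0 0 1]
T4·…·T1 = [482/221 -171/221 -75/13; -109/221 140/221 11/13; 0 0 1]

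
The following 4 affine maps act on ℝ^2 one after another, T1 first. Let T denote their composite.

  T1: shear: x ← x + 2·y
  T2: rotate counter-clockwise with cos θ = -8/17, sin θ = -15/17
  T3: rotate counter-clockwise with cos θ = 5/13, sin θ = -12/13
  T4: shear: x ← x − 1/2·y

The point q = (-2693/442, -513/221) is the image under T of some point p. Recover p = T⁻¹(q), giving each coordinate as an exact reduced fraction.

T1 = [1 2 0; 0 1 0; 0 0 1]
T2·T1 = [-8/17 -1/17 0; -15/17 -38/17 0; 0 0 1]
T3·…·T1 = [-220/221 -461/221 0; 21/221 -178/221 0; 0 0 1]
T4·…·T1 = [-461/442 -372/221 0; 21/221 -178/221 0; 0 0 1]
det M = 1; M⁻¹ = [-178/221 372/221 0; -21/221 -461/442 0; 0 0 1]
M⁻¹ · (-2693/442, -513/221)ᵀ = (1, 3)ᵀ

p = (1, 3)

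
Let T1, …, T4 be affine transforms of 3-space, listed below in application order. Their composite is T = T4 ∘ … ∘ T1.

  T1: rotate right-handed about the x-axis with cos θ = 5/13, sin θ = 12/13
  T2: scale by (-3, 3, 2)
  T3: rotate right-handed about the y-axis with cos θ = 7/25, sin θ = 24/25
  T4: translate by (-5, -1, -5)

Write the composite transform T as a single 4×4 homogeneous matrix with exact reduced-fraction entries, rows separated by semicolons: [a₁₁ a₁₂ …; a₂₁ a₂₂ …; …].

T1 = [1 0 0 0; 0 5/13 -12/13 0; 0 12/13 5/13 0; 0 0 0 1]
T2·T1 = [-3 0 0 0; 0 15/13 -36/13 0; 0 24/13 10/13 0; 0 0 0 1]
T3·…·T1 = [-21/25 576/325 48/65 0; 0 15/13 -36/13 0; 72/25 168/325 14/65 0; 0 0 0 1]
T4·…·T1 = [-21/25 576/325 48/65 -5; 0 15/13 -36/13 -1; 72/25 168/325 14/65 -5; 0 0 0 1]

T = [-21/25 576/325 48/65 -5; 0 15/13 -36/13 -1; 72/25 168/325 14/65 -5; 0 0 0 1]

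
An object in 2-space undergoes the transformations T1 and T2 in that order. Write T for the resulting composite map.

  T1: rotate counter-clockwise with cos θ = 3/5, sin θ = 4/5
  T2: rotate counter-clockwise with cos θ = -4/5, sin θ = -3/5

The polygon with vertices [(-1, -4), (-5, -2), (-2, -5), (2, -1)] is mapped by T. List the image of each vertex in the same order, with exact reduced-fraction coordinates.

T1 rotate counter-clockwise with cos θ = 3/5, sin θ = 4/5: (-1, -4) → (13/5, -16/5); (-5, -2) → (-7/5, -26/5); (-2, -5) → (14/5, -23/5); (2, -1) → (2, 1)
T2 rotate counter-clockwise with cos θ = -4/5, sin θ = -3/5: (13/5, -16/5) → (-4, 1); (-7/5, -26/5) → (-2, 5); (14/5, -23/5) → (-5, 2); (2, 1) → (-1, -2)

image vertices: (-4, 1), (-2, 5), (-5, 2), (-1, -2)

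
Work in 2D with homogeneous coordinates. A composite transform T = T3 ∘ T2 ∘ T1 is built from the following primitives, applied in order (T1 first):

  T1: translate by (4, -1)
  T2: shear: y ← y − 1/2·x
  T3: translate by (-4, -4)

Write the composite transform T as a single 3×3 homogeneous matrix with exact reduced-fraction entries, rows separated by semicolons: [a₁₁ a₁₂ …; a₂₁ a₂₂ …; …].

T1 = [1 0 4; 0 1 -1; 0 0 1]
T2·T1 = [1 0 4; -1/2 1 -3; 0 0 1]
T3·…·T1 = [1 0 0; -1/2 1 -7; 0 0 1]

T = [1 0 0; -1/2 1 -7; 0 0 1]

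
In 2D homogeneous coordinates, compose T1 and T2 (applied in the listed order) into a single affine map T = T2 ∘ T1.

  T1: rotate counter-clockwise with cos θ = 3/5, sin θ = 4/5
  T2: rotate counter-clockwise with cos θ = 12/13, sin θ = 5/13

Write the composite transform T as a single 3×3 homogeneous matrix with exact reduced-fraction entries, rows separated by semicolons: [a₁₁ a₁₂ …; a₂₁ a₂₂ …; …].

T1 = [3/5 -4/5 0; 4/5 3/5 0; 0 0 1]
T2·T1 = [16/65 -63/65 0; 63/65 16/65 0; 0 0 1]

T = [16/65 -63/65 0; 63/65 16/65 0; 0 0 1]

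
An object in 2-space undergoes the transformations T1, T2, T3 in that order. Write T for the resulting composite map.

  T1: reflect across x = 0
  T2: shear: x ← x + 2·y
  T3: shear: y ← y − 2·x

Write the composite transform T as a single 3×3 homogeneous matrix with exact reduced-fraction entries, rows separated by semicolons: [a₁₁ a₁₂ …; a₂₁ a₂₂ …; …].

T1 = [-1 0 0; 0 1 0; 0 0 1]
T2·T1 = [-1 2 0; 0 1 0; 0 0 1]
T3·…·T1 = [-1 2 0; 2 -3 0; 0 0 1]

T = [-1 2 0; 2 -3 0; 0 0 1]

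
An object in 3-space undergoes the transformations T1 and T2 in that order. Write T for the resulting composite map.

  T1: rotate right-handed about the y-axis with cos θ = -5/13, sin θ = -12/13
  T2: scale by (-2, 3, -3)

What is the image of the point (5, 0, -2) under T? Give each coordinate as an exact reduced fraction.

T1 rotate right-handed about the y-axis with cos θ = -5/13, sin θ = -12/13: (5, 0, -2) → (-1/13, 0, 70/13)
T2 scale by (-2, 3, -3): (-1/13, 0, 70/13) → (2/13, 0, -210/13)

T(p) = (2/13, 0, -210/13)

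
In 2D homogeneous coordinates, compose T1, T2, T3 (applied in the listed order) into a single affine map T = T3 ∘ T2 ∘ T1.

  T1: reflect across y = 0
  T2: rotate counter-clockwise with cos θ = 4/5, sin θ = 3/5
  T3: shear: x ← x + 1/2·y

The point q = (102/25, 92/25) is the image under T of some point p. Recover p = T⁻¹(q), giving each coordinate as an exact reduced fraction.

p = (4, -8/5)

T1 = [1 0 0; 0 -1 0; 0 0 1]
T2·T1 = [4/5 3/5 0; 3/5 -4/5 0; 0 0 1]
T3·…·T1 = [11/10 1/5 0; 3/5 -4/5 0; 0 0 1]
det M = -1; M⁻¹ = [4/5 1/5 0; 3/5 -11/10 0; 0 0 1]
M⁻¹ · (102/25, 92/25)ᵀ = (4, -8/5)ᵀ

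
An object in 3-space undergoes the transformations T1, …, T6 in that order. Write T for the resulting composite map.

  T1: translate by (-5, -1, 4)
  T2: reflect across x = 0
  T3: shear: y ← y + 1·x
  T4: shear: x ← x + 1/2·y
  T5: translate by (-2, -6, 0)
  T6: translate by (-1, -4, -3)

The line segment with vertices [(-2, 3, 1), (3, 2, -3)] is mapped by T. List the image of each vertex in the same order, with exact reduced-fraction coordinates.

image vertices: (17/2, -1, 2), (1/2, -7, -2)

T1 translate by (-5, -1, 4): (-2, 3, 1) → (-7, 2, 5); (3, 2, -3) → (-2, 1, 1)
T2 reflect across x = 0: (-7, 2, 5) → (7, 2, 5); (-2, 1, 1) → (2, 1, 1)
T3 shear: y ← y + 1·x: (7, 2, 5) → (7, 9, 5); (2, 1, 1) → (2, 3, 1)
T4 shear: x ← x + 1/2·y: (7, 9, 5) → (23/2, 9, 5); (2, 3, 1) → (7/2, 3, 1)
T5 translate by (-2, -6, 0): (23/2, 9, 5) → (19/2, 3, 5); (7/2, 3, 1) → (3/2, -3, 1)
T6 translate by (-1, -4, -3): (19/2, 3, 5) → (17/2, -1, 2); (3/2, -3, 1) → (1/2, -7, -2)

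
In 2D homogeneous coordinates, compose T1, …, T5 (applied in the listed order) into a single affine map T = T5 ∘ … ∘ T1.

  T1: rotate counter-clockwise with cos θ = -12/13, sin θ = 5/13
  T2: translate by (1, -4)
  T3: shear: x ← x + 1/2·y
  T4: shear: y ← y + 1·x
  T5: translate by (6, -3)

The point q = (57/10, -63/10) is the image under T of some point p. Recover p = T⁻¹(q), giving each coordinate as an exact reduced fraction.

p = (1/5, -1)

T1 = [-12/13 -5/13 0; 5/13 -12/13 0; 0 0 1]
T2·T1 = [-12/13 -5/13 1; 5/13 -12/13 -4; 0 0 1]
T3·…·T1 = [-19/26 -11/13 -1; 5/13 -12/13 -4; 0 0 1]
T4·…·T1 = [-19/26 -11/13 -1; -9/26 -23/13 -5; 0 0 1]
T5·…·T1 = [-19/26 -11/13 5; -9/26 -23/13 -8; 0 0 1]
det M = 1; M⁻¹ = [-23/13 11/13 203/13; 9/26 -19/26 -197/26; 0 0 1]
M⁻¹ · (57/10, -63/10)ᵀ = (1/5, -1)ᵀ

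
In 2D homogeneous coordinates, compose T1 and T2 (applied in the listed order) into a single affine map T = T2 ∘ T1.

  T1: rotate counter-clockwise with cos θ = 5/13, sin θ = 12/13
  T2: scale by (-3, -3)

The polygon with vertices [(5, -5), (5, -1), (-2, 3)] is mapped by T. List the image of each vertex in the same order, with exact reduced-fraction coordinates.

image vertices: (-255/13, -105/13), (-111/13, -165/13), (138/13, 27/13)

T1 rotate counter-clockwise with cos θ = 5/13, sin θ = 12/13: (5, -5) → (85/13, 35/13); (5, -1) → (37/13, 55/13); (-2, 3) → (-46/13, -9/13)
T2 scale by (-3, -3): (85/13, 35/13) → (-255/13, -105/13); (37/13, 55/13) → (-111/13, -165/13); (-46/13, -9/13) → (138/13, 27/13)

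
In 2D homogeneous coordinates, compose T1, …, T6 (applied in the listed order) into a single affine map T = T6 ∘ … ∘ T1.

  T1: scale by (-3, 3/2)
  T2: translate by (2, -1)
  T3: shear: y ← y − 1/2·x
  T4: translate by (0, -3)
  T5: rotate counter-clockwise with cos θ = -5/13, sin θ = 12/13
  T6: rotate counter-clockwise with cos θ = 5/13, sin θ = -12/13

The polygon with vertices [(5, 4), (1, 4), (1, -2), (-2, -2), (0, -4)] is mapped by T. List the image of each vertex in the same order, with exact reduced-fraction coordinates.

image vertices: (-2567/169, -1097/338), (-419/169, 355/338), (661/169, -1787/338), (2272/169, -349/169), (1558/169, -1069/169)

T1 scale by (-3, 3/2): (5, 4) → (-15, 6); (1, 4) → (-3, 6); (1, -2) → (-3, -3); (-2, -2) → (6, -3); (0, -4) → (0, -6)
T2 translate by (2, -1): (-15, 6) → (-13, 5); (-3, 6) → (-1, 5); (-3, -3) → (-1, -4); (6, -3) → (8, -4); (0, -6) → (2, -7)
T3 shear: y ← y − 1/2·x: (-13, 5) → (-13, 23/2); (-1, 5) → (-1, 11/2); (-1, -4) → (-1, -7/2); (8, -4) → (8, -8); (2, -7) → (2, -8)
T4 translate by (0, -3): (-13, 23/2) → (-13, 17/2); (-1, 11/2) → (-1, 5/2); (-1, -7/2) → (-1, -13/2); (8, -8) → (8, -11); (2, -8) → (2, -11)
T5 rotate counter-clockwise with cos θ = -5/13, sin θ = 12/13: (-13, 17/2) → (-37/13, -397/26); (-1, 5/2) → (-25/13, -49/26); (-1, -13/2) → (83/13, 41/26); (8, -11) → (92/13, 151/13); (2, -11) → (122/13, 79/13)
T6 rotate counter-clockwise with cos θ = 5/13, sin θ = -12/13: (-37/13, -397/26) → (-2567/169, -1097/338); (-25/13, -49/26) → (-419/169, 355/338); (83/13, 41/26) → (661/169, -1787/338); (92/13, 151/13) → (2272/169, -349/169); (122/13, 79/13) → (1558/169, -1069/169)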